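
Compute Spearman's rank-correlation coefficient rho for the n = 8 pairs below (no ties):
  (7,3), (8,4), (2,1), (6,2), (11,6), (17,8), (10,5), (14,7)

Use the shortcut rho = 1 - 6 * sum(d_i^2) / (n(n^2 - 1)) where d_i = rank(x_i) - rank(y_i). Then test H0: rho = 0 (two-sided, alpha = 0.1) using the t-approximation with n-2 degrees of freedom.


Step 1: Rank x and y separately (midranks; no ties here).
rank(x): 7->3, 8->4, 2->1, 6->2, 11->6, 17->8, 10->5, 14->7
rank(y): 3->3, 4->4, 1->1, 2->2, 6->6, 8->8, 5->5, 7->7
Step 2: d_i = R_x(i) - R_y(i); compute d_i^2.
  (3-3)^2=0, (4-4)^2=0, (1-1)^2=0, (2-2)^2=0, (6-6)^2=0, (8-8)^2=0, (5-5)^2=0, (7-7)^2=0
sum(d^2) = 0.
Step 3: rho = 1 - 6*0 / (8*(8^2 - 1)) = 1 - 0/504 = 1.000000.
Step 5: Two-sided p-value from the t-distribution with 6 df = 0.000000.
Step 6: alpha = 0.1. reject H0.

rho = 1.0000, p = 0.000000, reject H0 at alpha = 0.1.


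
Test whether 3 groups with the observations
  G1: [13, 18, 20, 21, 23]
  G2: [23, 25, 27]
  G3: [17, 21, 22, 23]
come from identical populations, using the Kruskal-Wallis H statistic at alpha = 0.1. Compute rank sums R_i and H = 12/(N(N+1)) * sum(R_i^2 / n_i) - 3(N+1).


Step 1: Combine all N = 12 observations and assign midranks.
sorted (value, group, rank): (13,G1,1), (17,G3,2), (18,G1,3), (20,G1,4), (21,G1,5.5), (21,G3,5.5), (22,G3,7), (23,G1,9), (23,G2,9), (23,G3,9), (25,G2,11), (27,G2,12)
Step 2: Sum ranks within each group.
R_1 = 22.5 (n_1 = 5)
R_2 = 32 (n_2 = 3)
R_3 = 23.5 (n_3 = 4)
Step 3: H = 12/(N(N+1)) * sum(R_i^2/n_i) - 3(N+1)
     = 12/(12*13) * (22.5^2/5 + 32^2/3 + 23.5^2/4) - 3*13
     = 0.076923 * 580.646 - 39
     = 5.665064.
Step 4: Ties present; correction factor C = 1 - 30/(12^3 - 12) = 0.982517. Corrected H = 5.665064 / 0.982517 = 5.765866.
Step 5: Under H0, H ~ chi^2(2); p-value = 0.055970.
Step 6: alpha = 0.1. reject H0.

H = 5.7659, df = 2, p = 0.055970, reject H0.


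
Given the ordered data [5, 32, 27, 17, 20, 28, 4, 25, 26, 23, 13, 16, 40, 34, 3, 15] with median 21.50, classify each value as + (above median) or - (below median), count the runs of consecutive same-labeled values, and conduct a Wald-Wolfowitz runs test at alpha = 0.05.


Step 1: Compute median = 21.50; label A = above, B = below.
Labels in order: BAABBABAAABBAABB  (n_A = 8, n_B = 8)
Step 2: Count runs R = 9.
Step 3: Under H0 (random ordering), E[R] = 2*n_A*n_B/(n_A+n_B) + 1 = 2*8*8/16 + 1 = 9.0000.
        Var[R] = 2*n_A*n_B*(2*n_A*n_B - n_A - n_B) / ((n_A+n_B)^2 * (n_A+n_B-1)) = 14336/3840 = 3.7333.
        SD[R] = 1.9322.
Step 4: R = E[R], so z = 0 with no continuity correction.
Step 5: Two-sided p-value via normal approximation = 2*(1 - Phi(|z|)) = 1.000000.
Step 6: alpha = 0.05. fail to reject H0.

R = 9, z = 0.0000, p = 1.000000, fail to reject H0.


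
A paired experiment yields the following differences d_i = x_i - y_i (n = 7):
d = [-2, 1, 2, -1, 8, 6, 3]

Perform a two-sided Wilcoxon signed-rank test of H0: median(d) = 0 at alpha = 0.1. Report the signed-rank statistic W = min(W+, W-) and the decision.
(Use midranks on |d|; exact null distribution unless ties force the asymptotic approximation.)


Step 1: Drop any zero differences (none here) and take |d_i|.
|d| = [2, 1, 2, 1, 8, 6, 3]
Step 2: Midrank |d_i| (ties get averaged ranks).
ranks: |2|->3.5, |1|->1.5, |2|->3.5, |1|->1.5, |8|->7, |6|->6, |3|->5
Step 3: Attach original signs; sum ranks with positive sign and with negative sign.
W+ = 1.5 + 3.5 + 7 + 6 + 5 = 23
W- = 3.5 + 1.5 = 5
(Check: W+ + W- = 28 should equal n(n+1)/2 = 28.)
Step 4: Test statistic W = min(W+, W-) = 5.
Step 5: Ties in |d|, so use the tie-corrected normal approximation.
        E[W] = n(n+1)/4 = 7*8/4 = 14.
        Tie groups: |d|=1 (t=2), |d|=2 (t=2); sum(t^3 - t) = 12.
        Var[W] = n(n+1)(2n+1)/24 - sum(t^3-t)/48 = 840/24 - 12/48 = 34.75.
        z = (W - E[W]) / sqrt(Var[W]) = (5 - 14) / 5.8949 = -1.5267.
        Two-sided p = 2*Phi(z) = 0.126826.
Step 6: alpha = 0.1. fail to reject H0.

W+ = 23, W- = 5, W = min = 5, p = 0.126826, fail to reject H0.


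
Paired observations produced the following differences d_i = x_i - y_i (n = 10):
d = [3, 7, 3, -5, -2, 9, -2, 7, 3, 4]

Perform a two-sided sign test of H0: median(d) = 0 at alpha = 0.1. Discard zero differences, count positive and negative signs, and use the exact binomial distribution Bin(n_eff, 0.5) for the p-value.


Step 1: Discard zero differences. Original n = 10; n_eff = number of nonzero differences = 10.
Nonzero differences (with sign): +3, +7, +3, -5, -2, +9, -2, +7, +3, +4
Step 2: Count signs: positive = 7, negative = 3.
Step 3: Under H0: P(positive) = 0.5, so the number of positives S ~ Bin(10, 0.5).
Step 4: Two-sided exact p-value = sum of Bin(10,0.5) probabilities at or below the observed probability = 0.343750.
Step 5: alpha = 0.1. fail to reject H0.

n_eff = 10, pos = 7, neg = 3, p = 0.343750, fail to reject H0.


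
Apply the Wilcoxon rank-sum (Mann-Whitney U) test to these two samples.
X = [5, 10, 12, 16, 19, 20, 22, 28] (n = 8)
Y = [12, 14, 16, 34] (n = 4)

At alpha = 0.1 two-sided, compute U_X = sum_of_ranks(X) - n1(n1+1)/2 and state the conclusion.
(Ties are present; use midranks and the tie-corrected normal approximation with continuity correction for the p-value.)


Step 1: Combine and sort all 12 observations; assign midranks.
sorted (value, group): (5,X), (10,X), (12,X), (12,Y), (14,Y), (16,X), (16,Y), (19,X), (20,X), (22,X), (28,X), (34,Y)
ranks: 5->1, 10->2, 12->3.5, 12->3.5, 14->5, 16->6.5, 16->6.5, 19->8, 20->9, 22->10, 28->11, 34->12
Step 2: Rank sum for X: R1 = 1 + 2 + 3.5 + 6.5 + 8 + 9 + 10 + 11 = 51.
Step 3: U_X = R1 - n1(n1+1)/2 = 51 - 8*9/2 = 51 - 36 = 15.
       U_Y = n1*n2 - U_X = 32 - 15 = 17.
Step 4: Ties are present, so use the tie-corrected normal approximation (with continuity correction) for the p-value.
Step 5: p-value = 0.932087; compare to alpha = 0.1. fail to reject H0.

U_X = 15, p = 0.932087, fail to reject H0 at alpha = 0.1.


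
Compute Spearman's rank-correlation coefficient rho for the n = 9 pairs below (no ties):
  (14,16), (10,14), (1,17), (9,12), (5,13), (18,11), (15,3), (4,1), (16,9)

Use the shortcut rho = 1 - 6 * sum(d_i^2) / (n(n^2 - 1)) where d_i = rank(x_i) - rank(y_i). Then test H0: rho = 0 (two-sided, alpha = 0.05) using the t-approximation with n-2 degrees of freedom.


Step 1: Rank x and y separately (midranks; no ties here).
rank(x): 14->6, 10->5, 1->1, 9->4, 5->3, 18->9, 15->7, 4->2, 16->8
rank(y): 16->8, 14->7, 17->9, 12->5, 13->6, 11->4, 3->2, 1->1, 9->3
Step 2: d_i = R_x(i) - R_y(i); compute d_i^2.
  (6-8)^2=4, (5-7)^2=4, (1-9)^2=64, (4-5)^2=1, (3-6)^2=9, (9-4)^2=25, (7-2)^2=25, (2-1)^2=1, (8-3)^2=25
sum(d^2) = 158.
Step 3: rho = 1 - 6*158 / (9*(9^2 - 1)) = 1 - 948/720 = -0.316667.
Step 4: Under H0, t = rho * sqrt((n-2)/(1-rho^2)) = -0.8833 ~ t(7).
Step 5: Two-sided p-value from the t-distribution with 7 df = 0.406397.
Step 6: alpha = 0.05. fail to reject H0.

rho = -0.3167, p = 0.406397, fail to reject H0 at alpha = 0.05.


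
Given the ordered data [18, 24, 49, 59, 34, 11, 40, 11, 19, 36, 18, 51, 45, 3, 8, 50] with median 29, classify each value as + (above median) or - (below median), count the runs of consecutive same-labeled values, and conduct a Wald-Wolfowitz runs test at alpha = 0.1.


Step 1: Compute median = 29; label A = above, B = below.
Labels in order: BBAAABABBABAABBA  (n_A = 8, n_B = 8)
Step 2: Count runs R = 10.
Step 3: Under H0 (random ordering), E[R] = 2*n_A*n_B/(n_A+n_B) + 1 = 2*8*8/16 + 1 = 9.0000.
        Var[R] = 2*n_A*n_B*(2*n_A*n_B - n_A - n_B) / ((n_A+n_B)^2 * (n_A+n_B-1)) = 14336/3840 = 3.7333.
        SD[R] = 1.9322.
Step 4: Continuity-corrected z = (R - 0.5 - E[R]) / SD[R] = (10 - 0.5 - 9.0000) / 1.9322 = 0.2588.
Step 5: Two-sided p-value via normal approximation = 2*(1 - Phi(|z|)) = 0.795809.
Step 6: alpha = 0.1. fail to reject H0.

R = 10, z = 0.2588, p = 0.795809, fail to reject H0.


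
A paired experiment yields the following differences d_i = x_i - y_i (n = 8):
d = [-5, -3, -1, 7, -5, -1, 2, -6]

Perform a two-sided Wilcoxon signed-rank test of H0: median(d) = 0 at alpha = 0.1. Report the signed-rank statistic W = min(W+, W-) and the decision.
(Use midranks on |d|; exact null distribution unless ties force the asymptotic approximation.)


Step 1: Drop any zero differences (none here) and take |d_i|.
|d| = [5, 3, 1, 7, 5, 1, 2, 6]
Step 2: Midrank |d_i| (ties get averaged ranks).
ranks: |5|->5.5, |3|->4, |1|->1.5, |7|->8, |5|->5.5, |1|->1.5, |2|->3, |6|->7
Step 3: Attach original signs; sum ranks with positive sign and with negative sign.
W+ = 8 + 3 = 11
W- = 5.5 + 4 + 1.5 + 5.5 + 1.5 + 7 = 25
(Check: W+ + W- = 36 should equal n(n+1)/2 = 36.)
Step 4: Test statistic W = min(W+, W-) = 11.
Step 5: Ties in |d|, so use the tie-corrected normal approximation.
        E[W] = n(n+1)/4 = 8*9/4 = 18.
        Tie groups: |d|=1 (t=2), |d|=5 (t=2); sum(t^3 - t) = 12.
        Var[W] = n(n+1)(2n+1)/24 - sum(t^3-t)/48 = 1224/24 - 12/48 = 50.75.
        z = (W - E[W]) / sqrt(Var[W]) = (11 - 18) / 7.1239 = -0.9826.
        Two-sided p = 2*Phi(z) = 0.325801.
Step 6: alpha = 0.1. fail to reject H0.

W+ = 11, W- = 25, W = min = 11, p = 0.325801, fail to reject H0.


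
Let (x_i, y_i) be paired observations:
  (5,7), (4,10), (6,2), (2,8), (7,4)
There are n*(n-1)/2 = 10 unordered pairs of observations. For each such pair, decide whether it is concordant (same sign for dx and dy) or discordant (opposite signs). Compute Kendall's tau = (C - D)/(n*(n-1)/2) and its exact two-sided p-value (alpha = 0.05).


Step 1: Enumerate the 10 unordered pairs (i,j) with i<j and classify each by sign(x_j-x_i) * sign(y_j-y_i).
  (1,2):dx=-1,dy=+3->D; (1,3):dx=+1,dy=-5->D; (1,4):dx=-3,dy=+1->D; (1,5):dx=+2,dy=-3->D
  (2,3):dx=+2,dy=-8->D; (2,4):dx=-2,dy=-2->C; (2,5):dx=+3,dy=-6->D; (3,4):dx=-4,dy=+6->D
  (3,5):dx=+1,dy=+2->C; (4,5):dx=+5,dy=-4->D
Step 2: C = 2, D = 8, total pairs = 10.
Step 3: tau = (C - D)/(n(n-1)/2) = (2 - 8)/10 = -0.600000.
Step 4: Exact two-sided p-value (enumerate n! = 120 permutations of y under H0): p = 0.233333.
Step 5: alpha = 0.05. fail to reject H0.

tau_b = -0.6000 (C=2, D=8), p = 0.233333, fail to reject H0.


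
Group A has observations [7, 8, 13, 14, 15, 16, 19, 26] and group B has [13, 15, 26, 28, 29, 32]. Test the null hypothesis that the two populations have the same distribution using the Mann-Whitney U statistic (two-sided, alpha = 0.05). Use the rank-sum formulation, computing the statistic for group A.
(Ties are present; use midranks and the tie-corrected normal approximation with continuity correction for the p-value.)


Step 1: Combine and sort all 14 observations; assign midranks.
sorted (value, group): (7,X), (8,X), (13,X), (13,Y), (14,X), (15,X), (15,Y), (16,X), (19,X), (26,X), (26,Y), (28,Y), (29,Y), (32,Y)
ranks: 7->1, 8->2, 13->3.5, 13->3.5, 14->5, 15->6.5, 15->6.5, 16->8, 19->9, 26->10.5, 26->10.5, 28->12, 29->13, 32->14
Step 2: Rank sum for X: R1 = 1 + 2 + 3.5 + 5 + 6.5 + 8 + 9 + 10.5 = 45.5.
Step 3: U_X = R1 - n1(n1+1)/2 = 45.5 - 8*9/2 = 45.5 - 36 = 9.5.
       U_Y = n1*n2 - U_X = 48 - 9.5 = 38.5.
Step 4: Ties are present, so use the tie-corrected normal approximation (with continuity correction) for the p-value.
Step 5: p-value = 0.069773; compare to alpha = 0.05. fail to reject H0.

U_X = 9.5, p = 0.069773, fail to reject H0 at alpha = 0.05.


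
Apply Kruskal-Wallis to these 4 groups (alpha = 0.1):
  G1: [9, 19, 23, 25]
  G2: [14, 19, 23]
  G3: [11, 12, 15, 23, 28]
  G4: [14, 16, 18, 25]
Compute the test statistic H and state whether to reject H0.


Step 1: Combine all N = 16 observations and assign midranks.
sorted (value, group, rank): (9,G1,1), (11,G3,2), (12,G3,3), (14,G2,4.5), (14,G4,4.5), (15,G3,6), (16,G4,7), (18,G4,8), (19,G1,9.5), (19,G2,9.5), (23,G1,12), (23,G2,12), (23,G3,12), (25,G1,14.5), (25,G4,14.5), (28,G3,16)
Step 2: Sum ranks within each group.
R_1 = 37 (n_1 = 4)
R_2 = 26 (n_2 = 3)
R_3 = 39 (n_3 = 5)
R_4 = 34 (n_4 = 4)
Step 3: H = 12/(N(N+1)) * sum(R_i^2/n_i) - 3(N+1)
     = 12/(16*17) * (37^2/4 + 26^2/3 + 39^2/5 + 34^2/4) - 3*17
     = 0.044118 * 1160.78 - 51
     = 0.211029.
Step 4: Ties present; correction factor C = 1 - 42/(16^3 - 16) = 0.989706. Corrected H = 0.211029 / 0.989706 = 0.213224.
Step 5: Under H0, H ~ chi^2(3); p-value = 0.975427.
Step 6: alpha = 0.1. fail to reject H0.

H = 0.2132, df = 3, p = 0.975427, fail to reject H0.


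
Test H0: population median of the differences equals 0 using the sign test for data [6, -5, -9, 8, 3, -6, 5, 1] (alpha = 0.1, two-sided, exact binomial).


Step 1: Discard zero differences. Original n = 8; n_eff = number of nonzero differences = 8.
Nonzero differences (with sign): +6, -5, -9, +8, +3, -6, +5, +1
Step 2: Count signs: positive = 5, negative = 3.
Step 3: Under H0: P(positive) = 0.5, so the number of positives S ~ Bin(8, 0.5).
Step 4: Two-sided exact p-value = sum of Bin(8,0.5) probabilities at or below the observed probability = 0.726562.
Step 5: alpha = 0.1. fail to reject H0.

n_eff = 8, pos = 5, neg = 3, p = 0.726562, fail to reject H0.


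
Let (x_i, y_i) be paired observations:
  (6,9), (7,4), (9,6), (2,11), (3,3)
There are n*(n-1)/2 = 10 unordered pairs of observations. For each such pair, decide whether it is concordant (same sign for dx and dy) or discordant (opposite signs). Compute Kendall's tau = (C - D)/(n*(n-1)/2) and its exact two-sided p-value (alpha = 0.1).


Step 1: Enumerate the 10 unordered pairs (i,j) with i<j and classify each by sign(x_j-x_i) * sign(y_j-y_i).
  (1,2):dx=+1,dy=-5->D; (1,3):dx=+3,dy=-3->D; (1,4):dx=-4,dy=+2->D; (1,5):dx=-3,dy=-6->C
  (2,3):dx=+2,dy=+2->C; (2,4):dx=-5,dy=+7->D; (2,5):dx=-4,dy=-1->C; (3,4):dx=-7,dy=+5->D
  (3,5):dx=-6,dy=-3->C; (4,5):dx=+1,dy=-8->D
Step 2: C = 4, D = 6, total pairs = 10.
Step 3: tau = (C - D)/(n(n-1)/2) = (4 - 6)/10 = -0.200000.
Step 4: Exact two-sided p-value (enumerate n! = 120 permutations of y under H0): p = 0.816667.
Step 5: alpha = 0.1. fail to reject H0.

tau_b = -0.2000 (C=4, D=6), p = 0.816667, fail to reject H0.


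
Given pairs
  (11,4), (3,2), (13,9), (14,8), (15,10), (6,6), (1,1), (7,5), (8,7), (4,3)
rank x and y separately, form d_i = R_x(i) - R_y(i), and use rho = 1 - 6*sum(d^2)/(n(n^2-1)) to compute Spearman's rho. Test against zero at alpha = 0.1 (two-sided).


Step 1: Rank x and y separately (midranks; no ties here).
rank(x): 11->7, 3->2, 13->8, 14->9, 15->10, 6->4, 1->1, 7->5, 8->6, 4->3
rank(y): 4->4, 2->2, 9->9, 8->8, 10->10, 6->6, 1->1, 5->5, 7->7, 3->3
Step 2: d_i = R_x(i) - R_y(i); compute d_i^2.
  (7-4)^2=9, (2-2)^2=0, (8-9)^2=1, (9-8)^2=1, (10-10)^2=0, (4-6)^2=4, (1-1)^2=0, (5-5)^2=0, (6-7)^2=1, (3-3)^2=0
sum(d^2) = 16.
Step 3: rho = 1 - 6*16 / (10*(10^2 - 1)) = 1 - 96/990 = 0.903030.
Step 4: Under H0, t = rho * sqrt((n-2)/(1-rho^2)) = 5.9457 ~ t(8).
Step 5: Two-sided p-value from the t-distribution with 8 df = 0.000344.
Step 6: alpha = 0.1. reject H0.

rho = 0.9030, p = 0.000344, reject H0 at alpha = 0.1.


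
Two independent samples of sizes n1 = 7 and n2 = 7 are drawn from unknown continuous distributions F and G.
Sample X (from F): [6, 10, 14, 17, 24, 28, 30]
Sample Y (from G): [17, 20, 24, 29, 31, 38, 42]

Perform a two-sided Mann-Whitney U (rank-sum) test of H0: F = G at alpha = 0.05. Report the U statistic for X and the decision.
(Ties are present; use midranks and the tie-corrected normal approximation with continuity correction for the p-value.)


Step 1: Combine and sort all 14 observations; assign midranks.
sorted (value, group): (6,X), (10,X), (14,X), (17,X), (17,Y), (20,Y), (24,X), (24,Y), (28,X), (29,Y), (30,X), (31,Y), (38,Y), (42,Y)
ranks: 6->1, 10->2, 14->3, 17->4.5, 17->4.5, 20->6, 24->7.5, 24->7.5, 28->9, 29->10, 30->11, 31->12, 38->13, 42->14
Step 2: Rank sum for X: R1 = 1 + 2 + 3 + 4.5 + 7.5 + 9 + 11 = 38.
Step 3: U_X = R1 - n1(n1+1)/2 = 38 - 7*8/2 = 38 - 28 = 10.
       U_Y = n1*n2 - U_X = 49 - 10 = 39.
Step 4: Ties are present, so use the tie-corrected normal approximation (with continuity correction) for the p-value.
Step 5: p-value = 0.073005; compare to alpha = 0.05. fail to reject H0.

U_X = 10, p = 0.073005, fail to reject H0 at alpha = 0.05.


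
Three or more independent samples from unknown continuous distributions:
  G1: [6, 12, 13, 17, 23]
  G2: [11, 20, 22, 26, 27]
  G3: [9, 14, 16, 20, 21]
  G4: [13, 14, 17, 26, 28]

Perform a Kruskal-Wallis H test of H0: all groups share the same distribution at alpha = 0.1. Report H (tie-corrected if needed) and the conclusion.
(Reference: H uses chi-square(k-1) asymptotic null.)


Step 1: Combine all N = 20 observations and assign midranks.
sorted (value, group, rank): (6,G1,1), (9,G3,2), (11,G2,3), (12,G1,4), (13,G1,5.5), (13,G4,5.5), (14,G3,7.5), (14,G4,7.5), (16,G3,9), (17,G1,10.5), (17,G4,10.5), (20,G2,12.5), (20,G3,12.5), (21,G3,14), (22,G2,15), (23,G1,16), (26,G2,17.5), (26,G4,17.5), (27,G2,19), (28,G4,20)
Step 2: Sum ranks within each group.
R_1 = 37 (n_1 = 5)
R_2 = 67 (n_2 = 5)
R_3 = 45 (n_3 = 5)
R_4 = 61 (n_4 = 5)
Step 3: H = 12/(N(N+1)) * sum(R_i^2/n_i) - 3(N+1)
     = 12/(20*21) * (37^2/5 + 67^2/5 + 45^2/5 + 61^2/5) - 3*21
     = 0.028571 * 2320.8 - 63
     = 3.308571.
Step 4: Ties present; correction factor C = 1 - 30/(20^3 - 20) = 0.996241. Corrected H = 3.308571 / 0.996241 = 3.321057.
Step 5: Under H0, H ~ chi^2(3); p-value = 0.344723.
Step 6: alpha = 0.1. fail to reject H0.

H = 3.3211, df = 3, p = 0.344723, fail to reject H0.


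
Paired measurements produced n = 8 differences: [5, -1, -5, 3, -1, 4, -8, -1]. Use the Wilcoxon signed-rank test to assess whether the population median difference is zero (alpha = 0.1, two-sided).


Step 1: Drop any zero differences (none here) and take |d_i|.
|d| = [5, 1, 5, 3, 1, 4, 8, 1]
Step 2: Midrank |d_i| (ties get averaged ranks).
ranks: |5|->6.5, |1|->2, |5|->6.5, |3|->4, |1|->2, |4|->5, |8|->8, |1|->2
Step 3: Attach original signs; sum ranks with positive sign and with negative sign.
W+ = 6.5 + 4 + 5 = 15.5
W- = 2 + 6.5 + 2 + 8 + 2 = 20.5
(Check: W+ + W- = 36 should equal n(n+1)/2 = 36.)
Step 4: Test statistic W = min(W+, W-) = 15.5.
Step 5: Ties in |d|, so use the tie-corrected normal approximation.
        E[W] = n(n+1)/4 = 8*9/4 = 18.
        Tie groups: |d|=1 (t=3), |d|=5 (t=2); sum(t^3 - t) = 30.
        Var[W] = n(n+1)(2n+1)/24 - sum(t^3-t)/48 = 1224/24 - 30/48 = 50.375.
        z = (W - E[W]) / sqrt(Var[W]) = (15.5 - 18) / 7.0975 = -0.3522.
        Two-sided p = 2*Phi(z) = 0.724662.
Step 6: alpha = 0.1. fail to reject H0.

W+ = 15.5, W- = 20.5, W = min = 15.5, p = 0.724662, fail to reject H0.


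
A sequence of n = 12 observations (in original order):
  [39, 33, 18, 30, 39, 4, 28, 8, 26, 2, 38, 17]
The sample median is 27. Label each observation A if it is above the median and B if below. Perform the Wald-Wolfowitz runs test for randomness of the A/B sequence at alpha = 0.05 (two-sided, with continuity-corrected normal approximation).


Step 1: Compute median = 27; label A = above, B = below.
Labels in order: AABAABABBBAB  (n_A = 6, n_B = 6)
Step 2: Count runs R = 8.
Step 3: Under H0 (random ordering), E[R] = 2*n_A*n_B/(n_A+n_B) + 1 = 2*6*6/12 + 1 = 7.0000.
        Var[R] = 2*n_A*n_B*(2*n_A*n_B - n_A - n_B) / ((n_A+n_B)^2 * (n_A+n_B-1)) = 4320/1584 = 2.7273.
        SD[R] = 1.6514.
Step 4: Continuity-corrected z = (R - 0.5 - E[R]) / SD[R] = (8 - 0.5 - 7.0000) / 1.6514 = 0.3028.
Step 5: Two-sided p-value via normal approximation = 2*(1 - Phi(|z|)) = 0.762069.
Step 6: alpha = 0.05. fail to reject H0.

R = 8, z = 0.3028, p = 0.762069, fail to reject H0.


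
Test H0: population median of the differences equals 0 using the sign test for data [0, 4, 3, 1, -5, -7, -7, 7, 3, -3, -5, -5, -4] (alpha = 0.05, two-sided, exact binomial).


Step 1: Discard zero differences. Original n = 13; n_eff = number of nonzero differences = 12.
Nonzero differences (with sign): +4, +3, +1, -5, -7, -7, +7, +3, -3, -5, -5, -4
Step 2: Count signs: positive = 5, negative = 7.
Step 3: Under H0: P(positive) = 0.5, so the number of positives S ~ Bin(12, 0.5).
Step 4: Two-sided exact p-value = sum of Bin(12,0.5) probabilities at or below the observed probability = 0.774414.
Step 5: alpha = 0.05. fail to reject H0.

n_eff = 12, pos = 5, neg = 7, p = 0.774414, fail to reject H0.


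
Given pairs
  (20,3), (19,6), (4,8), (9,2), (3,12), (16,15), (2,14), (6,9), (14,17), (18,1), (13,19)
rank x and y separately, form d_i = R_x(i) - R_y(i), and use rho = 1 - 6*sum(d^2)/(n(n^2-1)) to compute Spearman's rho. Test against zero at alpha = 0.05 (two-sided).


Step 1: Rank x and y separately (midranks; no ties here).
rank(x): 20->11, 19->10, 4->3, 9->5, 3->2, 16->8, 2->1, 6->4, 14->7, 18->9, 13->6
rank(y): 3->3, 6->4, 8->5, 2->2, 12->7, 15->9, 14->8, 9->6, 17->10, 1->1, 19->11
Step 2: d_i = R_x(i) - R_y(i); compute d_i^2.
  (11-3)^2=64, (10-4)^2=36, (3-5)^2=4, (5-2)^2=9, (2-7)^2=25, (8-9)^2=1, (1-8)^2=49, (4-6)^2=4, (7-10)^2=9, (9-1)^2=64, (6-11)^2=25
sum(d^2) = 290.
Step 3: rho = 1 - 6*290 / (11*(11^2 - 1)) = 1 - 1740/1320 = -0.318182.
Step 4: Under H0, t = rho * sqrt((n-2)/(1-rho^2)) = -1.0069 ~ t(9).
Step 5: Two-sided p-value from the t-distribution with 9 df = 0.340298.
Step 6: alpha = 0.05. fail to reject H0.

rho = -0.3182, p = 0.340298, fail to reject H0 at alpha = 0.05.


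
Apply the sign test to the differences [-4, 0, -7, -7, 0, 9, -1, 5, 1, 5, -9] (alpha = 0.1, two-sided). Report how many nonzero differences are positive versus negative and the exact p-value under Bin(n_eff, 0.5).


Step 1: Discard zero differences. Original n = 11; n_eff = number of nonzero differences = 9.
Nonzero differences (with sign): -4, -7, -7, +9, -1, +5, +1, +5, -9
Step 2: Count signs: positive = 4, negative = 5.
Step 3: Under H0: P(positive) = 0.5, so the number of positives S ~ Bin(9, 0.5).
Step 4: Two-sided exact p-value = sum of Bin(9,0.5) probabilities at or below the observed probability = 1.000000.
Step 5: alpha = 0.1. fail to reject H0.

n_eff = 9, pos = 4, neg = 5, p = 1.000000, fail to reject H0.


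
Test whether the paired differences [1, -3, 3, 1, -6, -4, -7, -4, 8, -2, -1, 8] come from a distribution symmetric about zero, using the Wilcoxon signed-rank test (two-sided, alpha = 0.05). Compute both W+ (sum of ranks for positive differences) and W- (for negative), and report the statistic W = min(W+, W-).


Step 1: Drop any zero differences (none here) and take |d_i|.
|d| = [1, 3, 3, 1, 6, 4, 7, 4, 8, 2, 1, 8]
Step 2: Midrank |d_i| (ties get averaged ranks).
ranks: |1|->2, |3|->5.5, |3|->5.5, |1|->2, |6|->9, |4|->7.5, |7|->10, |4|->7.5, |8|->11.5, |2|->4, |1|->2, |8|->11.5
Step 3: Attach original signs; sum ranks with positive sign and with negative sign.
W+ = 2 + 5.5 + 2 + 11.5 + 11.5 = 32.5
W- = 5.5 + 9 + 7.5 + 10 + 7.5 + 4 + 2 = 45.5
(Check: W+ + W- = 78 should equal n(n+1)/2 = 78.)
Step 4: Test statistic W = min(W+, W-) = 32.5.
Step 5: Ties in |d|, so use the tie-corrected normal approximation.
        E[W] = n(n+1)/4 = 12*13/4 = 39.
        Tie groups: |d|=1 (t=3), |d|=3 (t=2), |d|=4 (t=2), |d|=8 (t=2); sum(t^3 - t) = 42.
        Var[W] = n(n+1)(2n+1)/24 - sum(t^3-t)/48 = 3900/24 - 42/48 = 161.625.
        z = (W - E[W]) / sqrt(Var[W]) = (32.5 - 39) / 12.7132 = -0.5113.
        Two-sided p = 2*Phi(z) = 0.609155.
Step 6: alpha = 0.05. fail to reject H0.

W+ = 32.5, W- = 45.5, W = min = 32.5, p = 0.609155, fail to reject H0.


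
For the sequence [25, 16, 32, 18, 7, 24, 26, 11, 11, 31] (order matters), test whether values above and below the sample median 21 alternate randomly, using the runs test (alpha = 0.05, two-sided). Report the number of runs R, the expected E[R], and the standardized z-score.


Step 1: Compute median = 21; label A = above, B = below.
Labels in order: ABABBAABBA  (n_A = 5, n_B = 5)
Step 2: Count runs R = 7.
Step 3: Under H0 (random ordering), E[R] = 2*n_A*n_B/(n_A+n_B) + 1 = 2*5*5/10 + 1 = 6.0000.
        Var[R] = 2*n_A*n_B*(2*n_A*n_B - n_A - n_B) / ((n_A+n_B)^2 * (n_A+n_B-1)) = 2000/900 = 2.2222.
        SD[R] = 1.4907.
Step 4: Continuity-corrected z = (R - 0.5 - E[R]) / SD[R] = (7 - 0.5 - 6.0000) / 1.4907 = 0.3354.
Step 5: Two-sided p-value via normal approximation = 2*(1 - Phi(|z|)) = 0.737316.
Step 6: alpha = 0.05. fail to reject H0.

R = 7, z = 0.3354, p = 0.737316, fail to reject H0.


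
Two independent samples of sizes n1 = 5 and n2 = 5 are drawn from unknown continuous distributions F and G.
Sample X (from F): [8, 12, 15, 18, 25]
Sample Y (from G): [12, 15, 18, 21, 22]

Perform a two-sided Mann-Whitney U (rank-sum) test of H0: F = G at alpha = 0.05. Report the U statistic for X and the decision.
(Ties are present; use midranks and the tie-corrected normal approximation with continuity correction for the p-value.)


Step 1: Combine and sort all 10 observations; assign midranks.
sorted (value, group): (8,X), (12,X), (12,Y), (15,X), (15,Y), (18,X), (18,Y), (21,Y), (22,Y), (25,X)
ranks: 8->1, 12->2.5, 12->2.5, 15->4.5, 15->4.5, 18->6.5, 18->6.5, 21->8, 22->9, 25->10
Step 2: Rank sum for X: R1 = 1 + 2.5 + 4.5 + 6.5 + 10 = 24.5.
Step 3: U_X = R1 - n1(n1+1)/2 = 24.5 - 5*6/2 = 24.5 - 15 = 9.5.
       U_Y = n1*n2 - U_X = 25 - 9.5 = 15.5.
Step 4: Ties are present, so use the tie-corrected normal approximation (with continuity correction) for the p-value.
Step 5: p-value = 0.598161; compare to alpha = 0.05. fail to reject H0.

U_X = 9.5, p = 0.598161, fail to reject H0 at alpha = 0.05.


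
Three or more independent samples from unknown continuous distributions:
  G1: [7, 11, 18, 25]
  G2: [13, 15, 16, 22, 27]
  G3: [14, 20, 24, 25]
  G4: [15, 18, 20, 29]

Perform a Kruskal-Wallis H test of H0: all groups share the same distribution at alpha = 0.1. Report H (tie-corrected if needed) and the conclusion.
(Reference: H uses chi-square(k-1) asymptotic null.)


Step 1: Combine all N = 17 observations and assign midranks.
sorted (value, group, rank): (7,G1,1), (11,G1,2), (13,G2,3), (14,G3,4), (15,G2,5.5), (15,G4,5.5), (16,G2,7), (18,G1,8.5), (18,G4,8.5), (20,G3,10.5), (20,G4,10.5), (22,G2,12), (24,G3,13), (25,G1,14.5), (25,G3,14.5), (27,G2,16), (29,G4,17)
Step 2: Sum ranks within each group.
R_1 = 26 (n_1 = 4)
R_2 = 43.5 (n_2 = 5)
R_3 = 42 (n_3 = 4)
R_4 = 41.5 (n_4 = 4)
Step 3: H = 12/(N(N+1)) * sum(R_i^2/n_i) - 3(N+1)
     = 12/(17*18) * (26^2/4 + 43.5^2/5 + 42^2/4 + 41.5^2/4) - 3*18
     = 0.039216 * 1419.01 - 54
     = 1.647549.
Step 4: Ties present; correction factor C = 1 - 24/(17^3 - 17) = 0.995098. Corrected H = 1.647549 / 0.995098 = 1.655665.
Step 5: Under H0, H ~ chi^2(3); p-value = 0.646835.
Step 6: alpha = 0.1. fail to reject H0.

H = 1.6557, df = 3, p = 0.646835, fail to reject H0.


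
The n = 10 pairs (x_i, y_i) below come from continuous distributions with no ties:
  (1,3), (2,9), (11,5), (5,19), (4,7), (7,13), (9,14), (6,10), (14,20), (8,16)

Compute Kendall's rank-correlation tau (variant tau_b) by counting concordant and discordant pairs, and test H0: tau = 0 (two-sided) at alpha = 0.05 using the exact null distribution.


Step 1: Enumerate the 45 unordered pairs (i,j) with i<j and classify each by sign(x_j-x_i) * sign(y_j-y_i).
  (1,2):dx=+1,dy=+6->C; (1,3):dx=+10,dy=+2->C; (1,4):dx=+4,dy=+16->C; (1,5):dx=+3,dy=+4->C
  (1,6):dx=+6,dy=+10->C; (1,7):dx=+8,dy=+11->C; (1,8):dx=+5,dy=+7->C; (1,9):dx=+13,dy=+17->C
  (1,10):dx=+7,dy=+13->C; (2,3):dx=+9,dy=-4->D; (2,4):dx=+3,dy=+10->C; (2,5):dx=+2,dy=-2->D
  (2,6):dx=+5,dy=+4->C; (2,7):dx=+7,dy=+5->C; (2,8):dx=+4,dy=+1->C; (2,9):dx=+12,dy=+11->C
  (2,10):dx=+6,dy=+7->C; (3,4):dx=-6,dy=+14->D; (3,5):dx=-7,dy=+2->D; (3,6):dx=-4,dy=+8->D
  (3,7):dx=-2,dy=+9->D; (3,8):dx=-5,dy=+5->D; (3,9):dx=+3,dy=+15->C; (3,10):dx=-3,dy=+11->D
  (4,5):dx=-1,dy=-12->C; (4,6):dx=+2,dy=-6->D; (4,7):dx=+4,dy=-5->D; (4,8):dx=+1,dy=-9->D
  (4,9):dx=+9,dy=+1->C; (4,10):dx=+3,dy=-3->D; (5,6):dx=+3,dy=+6->C; (5,7):dx=+5,dy=+7->C
  (5,8):dx=+2,dy=+3->C; (5,9):dx=+10,dy=+13->C; (5,10):dx=+4,dy=+9->C; (6,7):dx=+2,dy=+1->C
  (6,8):dx=-1,dy=-3->C; (6,9):dx=+7,dy=+7->C; (6,10):dx=+1,dy=+3->C; (7,8):dx=-3,dy=-4->C
  (7,9):dx=+5,dy=+6->C; (7,10):dx=-1,dy=+2->D; (8,9):dx=+8,dy=+10->C; (8,10):dx=+2,dy=+6->C
  (9,10):dx=-6,dy=-4->C
Step 2: C = 32, D = 13, total pairs = 45.
Step 3: tau = (C - D)/(n(n-1)/2) = (32 - 13)/45 = 0.422222.
Step 4: Exact two-sided p-value (enumerate n! = 3628800 permutations of y under H0): p = 0.108313.
Step 5: alpha = 0.05. fail to reject H0.

tau_b = 0.4222 (C=32, D=13), p = 0.108313, fail to reject H0.


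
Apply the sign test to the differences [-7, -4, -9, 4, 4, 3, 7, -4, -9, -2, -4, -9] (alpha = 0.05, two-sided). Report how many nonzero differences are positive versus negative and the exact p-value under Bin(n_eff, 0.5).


Step 1: Discard zero differences. Original n = 12; n_eff = number of nonzero differences = 12.
Nonzero differences (with sign): -7, -4, -9, +4, +4, +3, +7, -4, -9, -2, -4, -9
Step 2: Count signs: positive = 4, negative = 8.
Step 3: Under H0: P(positive) = 0.5, so the number of positives S ~ Bin(12, 0.5).
Step 4: Two-sided exact p-value = sum of Bin(12,0.5) probabilities at or below the observed probability = 0.387695.
Step 5: alpha = 0.05. fail to reject H0.

n_eff = 12, pos = 4, neg = 8, p = 0.387695, fail to reject H0.


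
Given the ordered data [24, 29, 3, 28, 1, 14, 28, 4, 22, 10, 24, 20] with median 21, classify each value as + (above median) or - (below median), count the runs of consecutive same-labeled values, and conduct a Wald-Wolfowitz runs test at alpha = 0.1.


Step 1: Compute median = 21; label A = above, B = below.
Labels in order: AABABBABABAB  (n_A = 6, n_B = 6)
Step 2: Count runs R = 10.
Step 3: Under H0 (random ordering), E[R] = 2*n_A*n_B/(n_A+n_B) + 1 = 2*6*6/12 + 1 = 7.0000.
        Var[R] = 2*n_A*n_B*(2*n_A*n_B - n_A - n_B) / ((n_A+n_B)^2 * (n_A+n_B-1)) = 4320/1584 = 2.7273.
        SD[R] = 1.6514.
Step 4: Continuity-corrected z = (R - 0.5 - E[R]) / SD[R] = (10 - 0.5 - 7.0000) / 1.6514 = 1.5138.
Step 5: Two-sided p-value via normal approximation = 2*(1 - Phi(|z|)) = 0.130070.
Step 6: alpha = 0.1. fail to reject H0.

R = 10, z = 1.5138, p = 0.130070, fail to reject H0.


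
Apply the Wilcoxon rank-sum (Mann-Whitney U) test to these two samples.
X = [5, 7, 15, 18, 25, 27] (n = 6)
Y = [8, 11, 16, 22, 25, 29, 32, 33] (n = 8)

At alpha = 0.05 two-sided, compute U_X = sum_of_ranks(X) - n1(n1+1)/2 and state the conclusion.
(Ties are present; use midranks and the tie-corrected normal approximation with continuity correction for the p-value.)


Step 1: Combine and sort all 14 observations; assign midranks.
sorted (value, group): (5,X), (7,X), (8,Y), (11,Y), (15,X), (16,Y), (18,X), (22,Y), (25,X), (25,Y), (27,X), (29,Y), (32,Y), (33,Y)
ranks: 5->1, 7->2, 8->3, 11->4, 15->5, 16->6, 18->7, 22->8, 25->9.5, 25->9.5, 27->11, 29->12, 32->13, 33->14
Step 2: Rank sum for X: R1 = 1 + 2 + 5 + 7 + 9.5 + 11 = 35.5.
Step 3: U_X = R1 - n1(n1+1)/2 = 35.5 - 6*7/2 = 35.5 - 21 = 14.5.
       U_Y = n1*n2 - U_X = 48 - 14.5 = 33.5.
Step 4: Ties are present, so use the tie-corrected normal approximation (with continuity correction) for the p-value.
Step 5: p-value = 0.244759; compare to alpha = 0.05. fail to reject H0.

U_X = 14.5, p = 0.244759, fail to reject H0 at alpha = 0.05.


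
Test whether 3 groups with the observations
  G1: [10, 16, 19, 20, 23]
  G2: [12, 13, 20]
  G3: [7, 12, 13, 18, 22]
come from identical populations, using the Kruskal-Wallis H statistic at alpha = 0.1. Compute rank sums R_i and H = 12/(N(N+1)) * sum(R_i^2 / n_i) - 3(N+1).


Step 1: Combine all N = 13 observations and assign midranks.
sorted (value, group, rank): (7,G3,1), (10,G1,2), (12,G2,3.5), (12,G3,3.5), (13,G2,5.5), (13,G3,5.5), (16,G1,7), (18,G3,8), (19,G1,9), (20,G1,10.5), (20,G2,10.5), (22,G3,12), (23,G1,13)
Step 2: Sum ranks within each group.
R_1 = 41.5 (n_1 = 5)
R_2 = 19.5 (n_2 = 3)
R_3 = 30 (n_3 = 5)
Step 3: H = 12/(N(N+1)) * sum(R_i^2/n_i) - 3(N+1)
     = 12/(13*14) * (41.5^2/5 + 19.5^2/3 + 30^2/5) - 3*14
     = 0.065934 * 651.2 - 42
     = 0.936264.
Step 4: Ties present; correction factor C = 1 - 18/(13^3 - 13) = 0.991758. Corrected H = 0.936264 / 0.991758 = 0.944044.
Step 5: Under H0, H ~ chi^2(2); p-value = 0.623740.
Step 6: alpha = 0.1. fail to reject H0.

H = 0.9440, df = 2, p = 0.623740, fail to reject H0.


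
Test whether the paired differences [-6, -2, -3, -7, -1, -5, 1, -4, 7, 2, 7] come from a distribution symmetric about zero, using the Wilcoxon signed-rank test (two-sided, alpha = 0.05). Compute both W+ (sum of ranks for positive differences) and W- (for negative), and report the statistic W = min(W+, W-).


Step 1: Drop any zero differences (none here) and take |d_i|.
|d| = [6, 2, 3, 7, 1, 5, 1, 4, 7, 2, 7]
Step 2: Midrank |d_i| (ties get averaged ranks).
ranks: |6|->8, |2|->3.5, |3|->5, |7|->10, |1|->1.5, |5|->7, |1|->1.5, |4|->6, |7|->10, |2|->3.5, |7|->10
Step 3: Attach original signs; sum ranks with positive sign and with negative sign.
W+ = 1.5 + 10 + 3.5 + 10 = 25
W- = 8 + 3.5 + 5 + 10 + 1.5 + 7 + 6 = 41
(Check: W+ + W- = 66 should equal n(n+1)/2 = 66.)
Step 4: Test statistic W = min(W+, W-) = 25.
Step 5: Ties in |d|, so use the tie-corrected normal approximation.
        E[W] = n(n+1)/4 = 11*12/4 = 33.
        Tie groups: |d|=1 (t=2), |d|=2 (t=2), |d|=7 (t=3); sum(t^3 - t) = 36.
        Var[W] = n(n+1)(2n+1)/24 - sum(t^3-t)/48 = 3036/24 - 36/48 = 125.75.
        z = (W - E[W]) / sqrt(Var[W]) = (25 - 33) / 11.2138 = -0.7134.
        Two-sided p = 2*Phi(z) = 0.475595.
Step 6: alpha = 0.05. fail to reject H0.

W+ = 25, W- = 41, W = min = 25, p = 0.475595, fail to reject H0.


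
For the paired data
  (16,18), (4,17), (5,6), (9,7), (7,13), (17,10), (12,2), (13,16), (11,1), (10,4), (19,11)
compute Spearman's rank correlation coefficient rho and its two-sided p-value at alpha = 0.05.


Step 1: Rank x and y separately (midranks; no ties here).
rank(x): 16->9, 4->1, 5->2, 9->4, 7->3, 17->10, 12->7, 13->8, 11->6, 10->5, 19->11
rank(y): 18->11, 17->10, 6->4, 7->5, 13->8, 10->6, 2->2, 16->9, 1->1, 4->3, 11->7
Step 2: d_i = R_x(i) - R_y(i); compute d_i^2.
  (9-11)^2=4, (1-10)^2=81, (2-4)^2=4, (4-5)^2=1, (3-8)^2=25, (10-6)^2=16, (7-2)^2=25, (8-9)^2=1, (6-1)^2=25, (5-3)^2=4, (11-7)^2=16
sum(d^2) = 202.
Step 3: rho = 1 - 6*202 / (11*(11^2 - 1)) = 1 - 1212/1320 = 0.081818.
Step 4: Under H0, t = rho * sqrt((n-2)/(1-rho^2)) = 0.2463 ~ t(9).
Step 5: Two-sided p-value from the t-distribution with 9 df = 0.810990.
Step 6: alpha = 0.05. fail to reject H0.

rho = 0.0818, p = 0.810990, fail to reject H0 at alpha = 0.05.


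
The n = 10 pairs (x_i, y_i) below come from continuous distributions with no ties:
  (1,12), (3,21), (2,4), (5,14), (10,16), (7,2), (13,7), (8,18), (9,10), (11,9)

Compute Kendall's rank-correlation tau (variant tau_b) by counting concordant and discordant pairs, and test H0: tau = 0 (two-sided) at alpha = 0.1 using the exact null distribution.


Step 1: Enumerate the 45 unordered pairs (i,j) with i<j and classify each by sign(x_j-x_i) * sign(y_j-y_i).
  (1,2):dx=+2,dy=+9->C; (1,3):dx=+1,dy=-8->D; (1,4):dx=+4,dy=+2->C; (1,5):dx=+9,dy=+4->C
  (1,6):dx=+6,dy=-10->D; (1,7):dx=+12,dy=-5->D; (1,8):dx=+7,dy=+6->C; (1,9):dx=+8,dy=-2->D
  (1,10):dx=+10,dy=-3->D; (2,3):dx=-1,dy=-17->C; (2,4):dx=+2,dy=-7->D; (2,5):dx=+7,dy=-5->D
  (2,6):dx=+4,dy=-19->D; (2,7):dx=+10,dy=-14->D; (2,8):dx=+5,dy=-3->D; (2,9):dx=+6,dy=-11->D
  (2,10):dx=+8,dy=-12->D; (3,4):dx=+3,dy=+10->C; (3,5):dx=+8,dy=+12->C; (3,6):dx=+5,dy=-2->D
  (3,7):dx=+11,dy=+3->C; (3,8):dx=+6,dy=+14->C; (3,9):dx=+7,dy=+6->C; (3,10):dx=+9,dy=+5->C
  (4,5):dx=+5,dy=+2->C; (4,6):dx=+2,dy=-12->D; (4,7):dx=+8,dy=-7->D; (4,8):dx=+3,dy=+4->C
  (4,9):dx=+4,dy=-4->D; (4,10):dx=+6,dy=-5->D; (5,6):dx=-3,dy=-14->C; (5,7):dx=+3,dy=-9->D
  (5,8):dx=-2,dy=+2->D; (5,9):dx=-1,dy=-6->C; (5,10):dx=+1,dy=-7->D; (6,7):dx=+6,dy=+5->C
  (6,8):dx=+1,dy=+16->C; (6,9):dx=+2,dy=+8->C; (6,10):dx=+4,dy=+7->C; (7,8):dx=-5,dy=+11->D
  (7,9):dx=-4,dy=+3->D; (7,10):dx=-2,dy=+2->D; (8,9):dx=+1,dy=-8->D; (8,10):dx=+3,dy=-9->D
  (9,10):dx=+2,dy=-1->D
Step 2: C = 19, D = 26, total pairs = 45.
Step 3: tau = (C - D)/(n(n-1)/2) = (19 - 26)/45 = -0.155556.
Step 4: Exact two-sided p-value (enumerate n! = 3628800 permutations of y under H0): p = 0.600654.
Step 5: alpha = 0.1. fail to reject H0.

tau_b = -0.1556 (C=19, D=26), p = 0.600654, fail to reject H0.


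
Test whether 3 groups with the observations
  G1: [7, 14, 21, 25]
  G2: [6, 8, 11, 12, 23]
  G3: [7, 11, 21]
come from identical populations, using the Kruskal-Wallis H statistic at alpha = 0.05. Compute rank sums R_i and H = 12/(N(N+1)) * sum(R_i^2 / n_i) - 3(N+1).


Step 1: Combine all N = 12 observations and assign midranks.
sorted (value, group, rank): (6,G2,1), (7,G1,2.5), (7,G3,2.5), (8,G2,4), (11,G2,5.5), (11,G3,5.5), (12,G2,7), (14,G1,8), (21,G1,9.5), (21,G3,9.5), (23,G2,11), (25,G1,12)
Step 2: Sum ranks within each group.
R_1 = 32 (n_1 = 4)
R_2 = 28.5 (n_2 = 5)
R_3 = 17.5 (n_3 = 3)
Step 3: H = 12/(N(N+1)) * sum(R_i^2/n_i) - 3(N+1)
     = 12/(12*13) * (32^2/4 + 28.5^2/5 + 17.5^2/3) - 3*13
     = 0.076923 * 520.533 - 39
     = 1.041026.
Step 4: Ties present; correction factor C = 1 - 18/(12^3 - 12) = 0.989510. Corrected H = 1.041026 / 0.989510 = 1.052061.
Step 5: Under H0, H ~ chi^2(2); p-value = 0.590946.
Step 6: alpha = 0.05. fail to reject H0.

H = 1.0521, df = 2, p = 0.590946, fail to reject H0.


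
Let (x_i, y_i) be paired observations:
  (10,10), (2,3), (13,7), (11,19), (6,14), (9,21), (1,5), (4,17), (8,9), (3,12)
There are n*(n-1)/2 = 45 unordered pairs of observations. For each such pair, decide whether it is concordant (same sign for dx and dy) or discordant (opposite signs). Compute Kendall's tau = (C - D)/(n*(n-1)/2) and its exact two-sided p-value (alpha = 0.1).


Step 1: Enumerate the 45 unordered pairs (i,j) with i<j and classify each by sign(x_j-x_i) * sign(y_j-y_i).
  (1,2):dx=-8,dy=-7->C; (1,3):dx=+3,dy=-3->D; (1,4):dx=+1,dy=+9->C; (1,5):dx=-4,dy=+4->D
  (1,6):dx=-1,dy=+11->D; (1,7):dx=-9,dy=-5->C; (1,8):dx=-6,dy=+7->D; (1,9):dx=-2,dy=-1->C
  (1,10):dx=-7,dy=+2->D; (2,3):dx=+11,dy=+4->C; (2,4):dx=+9,dy=+16->C; (2,5):dx=+4,dy=+11->C
  (2,6):dx=+7,dy=+18->C; (2,7):dx=-1,dy=+2->D; (2,8):dx=+2,dy=+14->C; (2,9):dx=+6,dy=+6->C
  (2,10):dx=+1,dy=+9->C; (3,4):dx=-2,dy=+12->D; (3,5):dx=-7,dy=+7->D; (3,6):dx=-4,dy=+14->D
  (3,7):dx=-12,dy=-2->C; (3,8):dx=-9,dy=+10->D; (3,9):dx=-5,dy=+2->D; (3,10):dx=-10,dy=+5->D
  (4,5):dx=-5,dy=-5->C; (4,6):dx=-2,dy=+2->D; (4,7):dx=-10,dy=-14->C; (4,8):dx=-7,dy=-2->C
  (4,9):dx=-3,dy=-10->C; (4,10):dx=-8,dy=-7->C; (5,6):dx=+3,dy=+7->C; (5,7):dx=-5,dy=-9->C
  (5,8):dx=-2,dy=+3->D; (5,9):dx=+2,dy=-5->D; (5,10):dx=-3,dy=-2->C; (6,7):dx=-8,dy=-16->C
  (6,8):dx=-5,dy=-4->C; (6,9):dx=-1,dy=-12->C; (6,10):dx=-6,dy=-9->C; (7,8):dx=+3,dy=+12->C
  (7,9):dx=+7,dy=+4->C; (7,10):dx=+2,dy=+7->C; (8,9):dx=+4,dy=-8->D; (8,10):dx=-1,dy=-5->C
  (9,10):dx=-5,dy=+3->D
Step 2: C = 28, D = 17, total pairs = 45.
Step 3: tau = (C - D)/(n(n-1)/2) = (28 - 17)/45 = 0.244444.
Step 4: Exact two-sided p-value (enumerate n! = 3628800 permutations of y under H0): p = 0.380720.
Step 5: alpha = 0.1. fail to reject H0.

tau_b = 0.2444 (C=28, D=17), p = 0.380720, fail to reject H0.


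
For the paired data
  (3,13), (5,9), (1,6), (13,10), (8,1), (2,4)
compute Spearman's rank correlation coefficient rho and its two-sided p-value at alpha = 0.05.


Step 1: Rank x and y separately (midranks; no ties here).
rank(x): 3->3, 5->4, 1->1, 13->6, 8->5, 2->2
rank(y): 13->6, 9->4, 6->3, 10->5, 1->1, 4->2
Step 2: d_i = R_x(i) - R_y(i); compute d_i^2.
  (3-6)^2=9, (4-4)^2=0, (1-3)^2=4, (6-5)^2=1, (5-1)^2=16, (2-2)^2=0
sum(d^2) = 30.
Step 3: rho = 1 - 6*30 / (6*(6^2 - 1)) = 1 - 180/210 = 0.142857.
Step 4: Under H0, t = rho * sqrt((n-2)/(1-rho^2)) = 0.2887 ~ t(4).
Step 5: Two-sided p-value from the t-distribution with 4 df = 0.787172.
Step 6: alpha = 0.05. fail to reject H0.

rho = 0.1429, p = 0.787172, fail to reject H0 at alpha = 0.05.


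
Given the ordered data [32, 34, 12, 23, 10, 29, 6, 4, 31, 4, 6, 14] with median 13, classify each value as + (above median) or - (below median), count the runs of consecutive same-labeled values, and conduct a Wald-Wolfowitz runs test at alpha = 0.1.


Step 1: Compute median = 13; label A = above, B = below.
Labels in order: AABABABBABBA  (n_A = 6, n_B = 6)
Step 2: Count runs R = 9.
Step 3: Under H0 (random ordering), E[R] = 2*n_A*n_B/(n_A+n_B) + 1 = 2*6*6/12 + 1 = 7.0000.
        Var[R] = 2*n_A*n_B*(2*n_A*n_B - n_A - n_B) / ((n_A+n_B)^2 * (n_A+n_B-1)) = 4320/1584 = 2.7273.
        SD[R] = 1.6514.
Step 4: Continuity-corrected z = (R - 0.5 - E[R]) / SD[R] = (9 - 0.5 - 7.0000) / 1.6514 = 0.9083.
Step 5: Two-sided p-value via normal approximation = 2*(1 - Phi(|z|)) = 0.363722.
Step 6: alpha = 0.1. fail to reject H0.

R = 9, z = 0.9083, p = 0.363722, fail to reject H0.
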